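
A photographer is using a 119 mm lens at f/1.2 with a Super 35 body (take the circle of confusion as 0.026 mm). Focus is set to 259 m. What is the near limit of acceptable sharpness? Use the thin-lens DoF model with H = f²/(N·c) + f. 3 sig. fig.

Hyperfocal distance H = f²/(N·c) + f = 119²/(1.2 × 0.026) + 119 = 14161/0.0312 + 119 ≈ 453997.2 mm ≈ 454.0 m.
Near limit Dn = s·(H − f)/(H + s − 2f) = 259000 × (453997.2 − 119) / (453997.2 + 259000 − 2 × 119) = 259000 × 453878.2 / 712759.2 ≈ 164929 mm ≈ 165 m.

165 m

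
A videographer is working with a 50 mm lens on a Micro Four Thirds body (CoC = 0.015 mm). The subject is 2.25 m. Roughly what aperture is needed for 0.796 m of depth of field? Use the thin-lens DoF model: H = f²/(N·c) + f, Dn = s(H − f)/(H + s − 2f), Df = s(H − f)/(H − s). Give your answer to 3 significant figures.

f/13

Write h = H − f = f²/(N·c). The thin-lens limits are Dn = s·h/(h + (s−f)) and Df = s·h/(h − (s−f)), so DoF = Df − Dn = 2·s·(s−f)·h / (h² − (s−f)²).
That is a quadratic in h: DoF·h² − 2·s·(s−f)·h − DoF·(s−f)² = 0 ⇒ h = (s−f)·(s + √(s² + DoF²)) / DoF = 2200 × (2250 + √(2250² + 796²)) / 796 = 2200 × (2250 + 2386.65) / 796 ≈ 12815 mm.
Then N = f²/(c·h) = 50² / (0.015 × 12815) = 2500 / 192.22 ≈ 13.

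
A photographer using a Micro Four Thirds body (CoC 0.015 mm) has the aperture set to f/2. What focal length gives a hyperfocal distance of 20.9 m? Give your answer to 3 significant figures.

From H = f²/(N·c) + f, with f ≪ H: f ≈ √(H·N·c) = √(20900 × 2 × 0.015) = √627.00 ≈ 25.04 mm.
The +f correction barely moves this — solving exactly, f² + N·c·f − N·c·H = 0 ⇒ f = (−N·c + √((N·c)² + 4·N·c·H))/2 = (−0.03 + √2508.0)/2 ≈ 25.025 mm, so f ≈ 25.0 mm.

25.0 mm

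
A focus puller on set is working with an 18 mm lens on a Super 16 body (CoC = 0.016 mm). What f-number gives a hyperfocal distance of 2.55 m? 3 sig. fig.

f/8

Rearrange H = f²/(N·c) + f for N: N = f² / ((H − f)·c).
N = 18² / ((2550 − 18) × 0.016) = 324 / 40.51 ≈ 8.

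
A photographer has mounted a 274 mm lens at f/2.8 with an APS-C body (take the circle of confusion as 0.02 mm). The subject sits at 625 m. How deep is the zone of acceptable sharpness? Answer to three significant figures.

Hyperfocal distance H = f²/(N·c) + f = 274²/(2.8 × 0.02) + 274 = 75076/0.056 + 274 ≈ 1340916.9 mm ≈ 1341 m.
Near limit Dn = s·(H − f)/(H + s − 2f) = 625000 × (1340916.9 − 274) / (1340916.9 + 625000 − 2 × 274) = 625000 × 1340642.9 / 1965368.9 ≈ 426333 mm.
Far limit Df = s·(H − f)/(H − s) = 625000 × (1340916.9 − 274) / (1340916.9 − 625000) = 625000 × 1340642.9 / 715916.9 ≈ 1170390 mm.
Depth of field = Df − Dn = 1170390 − 426333 ≈ 744057 mm ≈ 744 m.

744 m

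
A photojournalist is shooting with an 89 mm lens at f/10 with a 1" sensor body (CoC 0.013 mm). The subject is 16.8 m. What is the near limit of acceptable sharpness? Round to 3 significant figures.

13.2 m

Hyperfocal distance H = f²/(N·c) + f = 89²/(10 × 0.013) + 89 = 7921/0.13 + 89 ≈ 61019.8 mm ≈ 61.02 m.
Near limit Dn = s·(H − f)/(H + s − 2f) = 16800 × (61019.8 − 89) / (61019.8 + 16800 − 2 × 89) = 16800 × 60930.8 / 77641.8 ≈ 13184 mm ≈ 13.2 m.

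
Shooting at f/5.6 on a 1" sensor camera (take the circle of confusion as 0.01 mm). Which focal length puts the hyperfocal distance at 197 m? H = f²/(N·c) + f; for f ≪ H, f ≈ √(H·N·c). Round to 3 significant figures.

From H = f²/(N·c) + f, with f ≪ H: f ≈ √(H·N·c) = √(197000 × 5.6 × 0.01) = √11032 ≈ 105.0 mm.
The +f correction barely moves this — solving exactly, f² + N·c·f − N·c·H = 0 ⇒ f = (−N·c + √((N·c)² + 4·N·c·H))/2 = (−0.056 + √44128)/2 ≈ 105.01 mm, so f ≈ 105 mm.

105 mm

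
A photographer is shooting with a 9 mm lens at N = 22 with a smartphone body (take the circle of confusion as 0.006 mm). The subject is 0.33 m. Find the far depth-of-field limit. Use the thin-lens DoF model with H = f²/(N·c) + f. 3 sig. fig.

Hyperfocal distance H = f²/(N·c) + f = 9²/(22 × 0.006) + 9 = 81/0.132 + 9 ≈ 622.6 mm ≈ 0.623 m.
Far limit Df = s·(H − f)/(H − s) = 330 × (622.6 − 9) / (622.6 − 330) = 330 × 613.6 / 292.6 ≈ 691.99 mm ≈ 0.692 m.

0.692 m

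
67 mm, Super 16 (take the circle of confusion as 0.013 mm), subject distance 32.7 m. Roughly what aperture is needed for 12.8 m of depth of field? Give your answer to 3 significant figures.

Write h = H − f = f²/(N·c). The thin-lens limits are Dn = s·h/(h + (s−f)) and Df = s·h/(h − (s−f)), so DoF = Df − Dn = 2·s·(s−f)·h / (h² − (s−f)²).
That is a quadratic in h: DoF·h² − 2·s·(s−f)·h − DoF·(s−f)² = 0 ⇒ h = (s−f)·(s + √(s² + DoF²)) / DoF = 32633 × (32700 + √(32700² + 12800²)) / 12800 = 32633 × (32700 + 35116.0) / 12800 ≈ 172894 mm.
Then N = f²/(c·h) = 67² / (0.013 × 172894) = 4489 / 2247.6 ≈ 2.00.

f/2.00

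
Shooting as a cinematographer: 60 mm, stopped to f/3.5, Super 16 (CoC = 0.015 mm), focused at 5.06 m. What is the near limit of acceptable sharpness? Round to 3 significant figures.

4.72 m

Hyperfocal distance H = f²/(N·c) + f = 60²/(3.5 × 0.015) + 60 = 3600/0.0525 + 60 ≈ 68631.4 mm ≈ 68.63 m.
Near limit Dn = s·(H − f)/(H + s − 2f) = 5060 × (68631.4 − 60) / (68631.4 + 5060 − 2 × 60) = 5060 × 68571.4 / 73571.4 ≈ 4716.1 mm ≈ 4.72 m.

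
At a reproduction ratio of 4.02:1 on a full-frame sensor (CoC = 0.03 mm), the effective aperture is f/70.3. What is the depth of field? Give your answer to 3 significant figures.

0.261 mm

At magnification m, DoF ≈ 2·N_eff·c/m² = 2 × 70.3 × 0.03 / 4.02² = 4.218 / 16.16 ≈ 0.261 mm.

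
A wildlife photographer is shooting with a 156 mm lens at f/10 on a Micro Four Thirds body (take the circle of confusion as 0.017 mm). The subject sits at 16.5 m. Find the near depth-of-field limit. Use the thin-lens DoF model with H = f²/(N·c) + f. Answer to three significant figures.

Hyperfocal distance H = f²/(N·c) + f = 156²/(10 × 0.017) + 156 = 24336/0.17 + 156 ≈ 143308.9 mm ≈ 143.3 m.
Near limit Dn = s·(H − f)/(H + s − 2f) = 16500 × (143308.9 − 156) / (143308.9 + 16500 − 2 × 156) = 16500 × 143152.9 / 159496.9 ≈ 14809 mm ≈ 14.8 m.

14.8 m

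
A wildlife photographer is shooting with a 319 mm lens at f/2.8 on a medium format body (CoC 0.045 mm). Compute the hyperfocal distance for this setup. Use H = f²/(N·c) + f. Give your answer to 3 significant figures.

Hyperfocal distance H = f²/(N·c) + f = 319²/(2.8 × 0.045) + 319 = 101761/0.126 + 319 ≈ 807946.0 mm ≈ 808 m.

808 m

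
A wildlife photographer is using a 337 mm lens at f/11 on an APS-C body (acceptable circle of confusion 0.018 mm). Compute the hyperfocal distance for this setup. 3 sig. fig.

Hyperfocal distance H = f²/(N·c) + f = 337²/(11 × 0.018) + 337 = 113569/0.198 + 337 ≈ 573917.8 mm ≈ 574 m.

574 m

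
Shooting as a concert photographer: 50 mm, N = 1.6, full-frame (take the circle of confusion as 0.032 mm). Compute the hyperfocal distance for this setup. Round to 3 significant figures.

Hyperfocal distance H = f²/(N·c) + f = 50²/(1.6 × 0.032) + 50 = 2500/0.0512 + 50 ≈ 48878.1 mm ≈ 48.9 m.

48.9 m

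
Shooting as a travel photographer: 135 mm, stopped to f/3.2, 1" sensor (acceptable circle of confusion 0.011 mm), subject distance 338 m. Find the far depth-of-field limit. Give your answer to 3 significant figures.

973 m

Hyperfocal distance H = f²/(N·c) + f = 135²/(3.2 × 0.011) + 135 = 18225/0.0352 + 135 ≈ 517890.7 mm ≈ 517.9 m.
Far limit Df = s·(H − f)/(H − s) = 338000 × (517890.7 − 135) / (517890.7 − 338000) = 338000 × 517755.7 / 179890.7 ≈ 972821 mm ≈ 973 m.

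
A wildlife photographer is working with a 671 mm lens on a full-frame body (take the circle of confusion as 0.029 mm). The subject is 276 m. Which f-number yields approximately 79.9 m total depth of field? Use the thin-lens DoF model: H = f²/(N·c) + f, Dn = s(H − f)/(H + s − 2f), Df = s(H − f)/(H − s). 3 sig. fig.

f/8

Write h = H − f = f²/(N·c). The thin-lens limits are Dn = s·h/(h + (s−f)) and Df = s·h/(h − (s−f)), so DoF = Df − Dn = 2·s·(s−f)·h / (h² − (s−f)²).
That is a quadratic in h: DoF·h² − 2·s·(s−f)·h − DoF·(s−f)² = 0 ⇒ h = (s−f)·(s + √(s² + DoF²)) / DoF = 275329 × (276000 + √(276000² + 79900²)) / 79900 = 275329 × (276000 + 287333) / 79900 ≈ 1941199 mm.
Then N = f²/(c·h) = 671² / (0.029 × 1941199) = 450241 / 56295 ≈ 8.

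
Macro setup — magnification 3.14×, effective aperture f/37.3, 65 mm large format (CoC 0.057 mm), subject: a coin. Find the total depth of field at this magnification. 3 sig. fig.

0.431 mm

At magnification m, DoF ≈ 2·N_eff·c/m² = 2 × 37.3 × 0.057 / 3.14² = 4.252 / 9.86 ≈ 0.431 mm.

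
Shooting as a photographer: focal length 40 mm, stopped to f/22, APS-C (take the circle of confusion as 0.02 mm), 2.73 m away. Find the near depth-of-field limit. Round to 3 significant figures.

Hyperfocal distance H = f²/(N·c) + f = 40²/(22 × 0.02) + 40 = 1600/0.44 + 40 ≈ 3676.4 mm ≈ 3.676 m.
Near limit Dn = s·(H − f)/(H + s − 2f) = 2730 × (3676.4 − 40) / (3676.4 + 2730 − 2 × 40) = 2730 × 3636.4 / 6326.4 ≈ 1569.2 mm ≈ 1.57 m.

1.57 m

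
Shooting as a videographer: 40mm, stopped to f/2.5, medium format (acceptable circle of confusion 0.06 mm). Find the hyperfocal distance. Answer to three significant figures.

Hyperfocal distance H = f²/(N·c) + f = 40²/(2.5 × 0.06) + 40 = 1600/0.15 + 40 ≈ 10706.7 mm ≈ 10.7 m.

10.7 m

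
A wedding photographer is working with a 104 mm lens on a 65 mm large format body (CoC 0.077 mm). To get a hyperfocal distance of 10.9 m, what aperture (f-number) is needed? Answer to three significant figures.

f/13

Rearrange H = f²/(N·c) + f for N: N = f² / ((H − f)·c).
N = 104² / ((10900 − 104) × 0.077) = 10816 / 831.3 ≈ 13.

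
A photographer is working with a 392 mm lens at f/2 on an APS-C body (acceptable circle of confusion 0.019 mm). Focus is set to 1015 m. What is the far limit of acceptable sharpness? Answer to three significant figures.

1350 m

Hyperfocal distance H = f²/(N·c) + f = 392²/(2 × 0.019) + 392 = 153664/0.038 + 392 ≈ 4044181.5 mm ≈ 4044 m.
Far limit Df = s·(H − f)/(H − s) = 1015000 × (4044181.5 − 392) / (4044181.5 − 1015000) = 1015000 × 4043789.5 / 3029181.5 ≈ 1354969 mm ≈ 1350 m.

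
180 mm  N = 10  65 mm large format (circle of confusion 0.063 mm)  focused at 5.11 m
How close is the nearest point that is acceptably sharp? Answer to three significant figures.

4.66 m

Hyperfocal distance H = f²/(N·c) + f = 180²/(10 × 0.063) + 180 = 32400/0.63 + 180 ≈ 51608.6 mm ≈ 51.61 m.
Near limit Dn = s·(H − f)/(H + s − 2f) = 5110 × (51608.6 − 180) / (51608.6 + 5110 − 2 × 180) = 5110 × 51428.6 / 56358.6 ≈ 4663.0 mm ≈ 4.66 m.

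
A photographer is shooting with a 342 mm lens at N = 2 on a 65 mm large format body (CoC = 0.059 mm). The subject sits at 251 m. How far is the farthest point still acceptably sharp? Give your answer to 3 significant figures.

Hyperfocal distance H = f²/(N·c) + f = 342²/(2 × 0.059) + 342 = 116964/0.118 + 342 ≈ 991562.3 mm ≈ 991.6 m.
Far limit Df = s·(H − f)/(H − s) = 251000 × (991562.3 − 342) / (991562.3 − 251000) = 251000 × 991220.3 / 740562.3 ≈ 335956 mm ≈ 336 m.

336 m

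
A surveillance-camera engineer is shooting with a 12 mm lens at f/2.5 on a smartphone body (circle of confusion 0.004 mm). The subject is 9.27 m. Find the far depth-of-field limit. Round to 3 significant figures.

Hyperfocal distance H = f²/(N·c) + f = 12²/(2.5 × 0.004) + 12 = 144/0.01 + 12 ≈ 14412.0 mm ≈ 14.41 m.
Far limit Df = s·(H − f)/(H − s) = 9270 × (14412.0 − 12) / (14412.0 − 9270) = 9270 × 14400.0 / 5142.0 ≈ 25960 mm ≈ 26.0 m.

26.0 m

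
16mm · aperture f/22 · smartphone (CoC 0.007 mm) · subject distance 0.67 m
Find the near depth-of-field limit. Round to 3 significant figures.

Hyperfocal distance H = f²/(N·c) + f = 16²/(22 × 0.007) + 16 = 256/0.154 + 16 ≈ 1678.3 mm ≈ 1.678 m.
Near limit Dn = s·(H − f)/(H + s − 2f) = 670 × (1678.3 − 16) / (1678.3 + 670 − 2 × 16) = 670 × 1662.3 / 2316.3 ≈ 480.83 mm.

481 mm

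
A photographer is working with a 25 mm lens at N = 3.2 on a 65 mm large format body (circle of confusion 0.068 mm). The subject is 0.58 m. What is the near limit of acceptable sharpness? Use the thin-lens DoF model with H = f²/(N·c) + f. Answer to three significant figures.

486 mm

Hyperfocal distance H = f²/(N·c) + f = 25²/(3.2 × 0.068) + 25 = 625/0.2176 + 25 ≈ 2897.2 mm ≈ 2.897 m.
Near limit Dn = s·(H − f)/(H + s − 2f) = 580 × (2897.2 − 25) / (2897.2 + 580 − 2 × 25) = 580 × 2872.2 / 3427.2 ≈ 486.08 mm.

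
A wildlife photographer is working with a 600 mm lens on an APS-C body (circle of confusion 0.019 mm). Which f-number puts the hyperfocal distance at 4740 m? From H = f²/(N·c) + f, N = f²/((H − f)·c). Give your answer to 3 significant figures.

Rearrange H = f²/(N·c) + f for N: N = f² / ((H − f)·c).
N = 600² / ((4740000 − 600) × 0.019) = 360000 / 90049 ≈ 4.

f/4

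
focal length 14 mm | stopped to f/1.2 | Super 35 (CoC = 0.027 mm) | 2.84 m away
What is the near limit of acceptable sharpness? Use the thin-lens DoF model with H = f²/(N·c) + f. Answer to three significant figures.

1.94 m

Hyperfocal distance H = f²/(N·c) + f = 14²/(1.2 × 0.027) + 14 = 196/0.0324 + 14 ≈ 6063.4 mm ≈ 6.063 m.
Near limit Dn = s·(H − f)/(H + s − 2f) = 2840 × (6063.4 − 14) / (6063.4 + 2840 − 2 × 14) = 2840 × 6049.4 / 8875.4 ≈ 1935.7 mm ≈ 1.94 m.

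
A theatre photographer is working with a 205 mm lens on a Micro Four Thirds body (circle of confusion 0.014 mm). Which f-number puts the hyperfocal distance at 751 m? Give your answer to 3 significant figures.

Rearrange H = f²/(N·c) + f for N: N = f² / ((H − f)·c).
N = 205² / ((751000 − 205) × 0.014) = 42025 / 10511 ≈ 4.

f/4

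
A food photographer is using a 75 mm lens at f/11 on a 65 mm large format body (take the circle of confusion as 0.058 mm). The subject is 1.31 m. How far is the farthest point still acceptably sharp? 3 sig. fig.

Hyperfocal distance H = f²/(N·c) + f = 75²/(11 × 0.058) + 75 = 5625/0.638 + 75 ≈ 8891.6 mm ≈ 8.892 m.
Far limit Df = s·(H − f)/(H − s) = 1310 × (8891.6 − 75) / (8891.6 − 1310) = 1310 × 8816.6 / 7581.6 ≈ 1523.4 mm ≈ 1.52 m.

1.52 m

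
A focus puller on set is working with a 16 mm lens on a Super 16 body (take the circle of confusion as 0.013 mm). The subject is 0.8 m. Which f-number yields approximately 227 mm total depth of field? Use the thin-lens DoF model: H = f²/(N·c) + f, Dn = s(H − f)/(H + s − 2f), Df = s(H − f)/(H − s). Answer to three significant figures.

Write h = H − f = f²/(N·c). The thin-lens limits are Dn = s·h/(h + (s−f)) and Df = s·h/(h − (s−f)), so DoF = Df − Dn = 2·s·(s−f)·h / (h² − (s−f)²).
That is a quadratic in h: DoF·h² − 2·s·(s−f)·h − DoF·(s−f)² = 0 ⇒ h = (s−f)·(s + √(s² + DoF²)) / DoF = 784 × (800 + √(800² + 227²)) / 227 = 784 × (800 + 831.582) / 227 ≈ 5635.1 mm.
Then N = f²/(c·h) = 16² / (0.013 × 5635.1) = 256 / 73.256 ≈ 3.49.

f/3.49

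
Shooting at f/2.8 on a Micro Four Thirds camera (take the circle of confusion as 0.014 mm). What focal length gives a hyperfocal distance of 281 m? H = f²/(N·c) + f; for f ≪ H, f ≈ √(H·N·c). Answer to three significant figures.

From H = f²/(N·c) + f, with f ≪ H: f ≈ √(H·N·c) = √(281000 × 2.8 × 0.014) = √11015 ≈ 105.0 mm.
The +f correction barely moves this — solving exactly, f² + N·c·f − N·c·H = 0 ⇒ f = (−N·c + √((N·c)² + 4·N·c·H))/2 = (−0.0392 + √44061)/2 ≈ 104.93 mm, so f ≈ 105 mm.

105 mm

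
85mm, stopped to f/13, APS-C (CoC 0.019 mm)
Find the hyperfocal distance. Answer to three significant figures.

Hyperfocal distance H = f²/(N·c) + f = 85²/(13 × 0.019) + 85 = 7225/0.247 + 85 ≈ 29336.0 mm ≈ 29.3 m.

29.3 m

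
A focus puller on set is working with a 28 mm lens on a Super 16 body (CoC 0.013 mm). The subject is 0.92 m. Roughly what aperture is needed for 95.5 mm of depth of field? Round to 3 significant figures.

Write h = H − f = f²/(N·c). The thin-lens limits are Dn = s·h/(h + (s−f)) and Df = s·h/(h − (s−f)), so DoF = Df − Dn = 2·s·(s−f)·h / (h² − (s−f)²).
That is a quadratic in h: DoF·h² − 2·s·(s−f)·h − DoF·(s−f)² = 0 ⇒ h = (s−f)·(s + √(s² + DoF²)) / DoF = 892 × (920 + √(920² + 95.5²)) / 95.5 = 892 × (920 + 924.943) / 95.5 ≈ 17232 mm.
Then N = f²/(c·h) = 28² / (0.013 × 17232) = 784 / 224.02 ≈ 3.50.

f/3.50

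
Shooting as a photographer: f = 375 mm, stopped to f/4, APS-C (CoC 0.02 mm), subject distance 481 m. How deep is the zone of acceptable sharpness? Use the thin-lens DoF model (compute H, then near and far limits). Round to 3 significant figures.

Hyperfocal distance H = f²/(N·c) + f = 375²/(4 × 0.02) + 375 = 140625/0.08 + 375 ≈ 1758187.5 mm ≈ 1758 m.
Near limit Dn = s·(H − f)/(H + s − 2f) = 481000 × (1758187.5 − 375) / (1758187.5 + 481000 − 2 × 375) = 481000 × 1757812.5 / 2238437.5 ≈ 377722 mm.
Far limit Df = s·(H − f)/(H − s) = 481000 × (1758187.5 − 375) / (1758187.5 − 481000) = 481000 × 1757812.5 / 1277187.5 ≈ 662008 mm.
Depth of field = Df − Dn = 662008 − 377722 ≈ 284286 mm ≈ 284 m.

284 m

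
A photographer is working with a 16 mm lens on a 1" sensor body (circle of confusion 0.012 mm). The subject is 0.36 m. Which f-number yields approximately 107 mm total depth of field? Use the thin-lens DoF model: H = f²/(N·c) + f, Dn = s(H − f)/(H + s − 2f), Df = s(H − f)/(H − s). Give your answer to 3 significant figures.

f/9.02

Write h = H − f = f²/(N·c). The thin-lens limits are Dn = s·h/(h + (s−f)) and Df = s·h/(h − (s−f)), so DoF = Df − Dn = 2·s·(s−f)·h / (h² − (s−f)²).
That is a quadratic in h: DoF·h² − 2·s·(s−f)·h − DoF·(s−f)² = 0 ⇒ h = (s−f)·(s + √(s² + DoF²)) / DoF = 344 × (360 + √(360² + 107²)) / 107 = 344 × (360 + 375.565) / 107 ≈ 2364.8 mm.
Then N = f²/(c·h) = 16² / (0.012 × 2364.8) = 256 / 28.378 ≈ 9.02.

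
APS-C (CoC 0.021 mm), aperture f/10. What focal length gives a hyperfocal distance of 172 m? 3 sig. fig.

190 mm

From H = f²/(N·c) + f, with f ≪ H: f ≈ √(H·N·c) = √(172000 × 10 × 0.021) = √36120 ≈ 190.1 mm.
The +f correction barely moves this — solving exactly, f² + N·c·f − N·c·H = 0 ⇒ f = (−N·c + √((N·c)² + 4·N·c·H))/2 = (−0.21 + √144480)/2 ≈ 189.95 mm, so f ≈ 190 mm.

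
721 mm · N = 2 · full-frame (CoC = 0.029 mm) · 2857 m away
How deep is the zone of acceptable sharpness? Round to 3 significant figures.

2030 m

Hyperfocal distance H = f²/(N·c) + f = 721²/(2 × 0.029) + 721 = 519841/0.058 + 721 ≈ 8963496.9 mm ≈ 8963 m.
Near limit Dn = s·(H − f)/(H + s − 2f) = 2857000 × (8963496.9 − 721) / (8963496.9 + 2857000 − 2 × 721) = 2857000 × 8962775.9 / 11819054.9 ≈ 2166557 mm.
Far limit Df = s·(H − f)/(H − s) = 2857000 × (8963496.9 − 721) / (8963496.9 − 2857000) = 2857000 × 8962775.9 / 6106496.9 ≈ 4193345 mm.
Depth of field = Df − Dn = 4193345 − 2166557 ≈ 2026788 mm ≈ 2030 m.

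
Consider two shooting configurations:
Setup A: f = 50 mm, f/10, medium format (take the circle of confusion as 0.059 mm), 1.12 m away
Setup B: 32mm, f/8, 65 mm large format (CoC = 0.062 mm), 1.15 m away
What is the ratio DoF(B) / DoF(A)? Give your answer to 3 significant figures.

2.92

Setup A: H = 50²/(10×0.059) + 50 ≈ 4287.3 mm; DoF = Df − Dn = 1498.37 − 894.20 ≈ 604.17 mm.
Setup B: H = 32²/(8×0.062) + 32 ≈ 2096.5 mm; DoF = Df − Dn = 2508.3 − 746.0 ≈ 1762.3 mm.
Ratio = 1762.3 / 604.17 ≈ 2.92.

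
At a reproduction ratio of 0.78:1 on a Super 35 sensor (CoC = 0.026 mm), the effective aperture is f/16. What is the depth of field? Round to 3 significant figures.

At magnification m, DoF ≈ 2·N_eff·c/m² = 2 × 16 × 0.026 / 0.78² = 0.832 / 0.6084 ≈ 1.37 mm.

1.37 mm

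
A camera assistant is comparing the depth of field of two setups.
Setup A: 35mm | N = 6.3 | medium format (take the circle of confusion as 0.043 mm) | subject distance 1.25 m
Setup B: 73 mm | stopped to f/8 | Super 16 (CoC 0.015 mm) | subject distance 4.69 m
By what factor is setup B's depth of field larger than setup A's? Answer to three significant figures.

1.36

Setup A: H = 35²/(6.3×0.043) + 35 ≈ 4557.0 mm; DoF = Df − Dn = 1709.26 − 985.27 ≈ 723.99 mm.
Setup B: H = 73²/(8×0.015) + 73 ≈ 44481.3 mm; DoF = Df − Dn = 5234.18 − 4248.32 ≈ 985.86 mm.
Ratio = 985.86 / 723.99 ≈ 1.36.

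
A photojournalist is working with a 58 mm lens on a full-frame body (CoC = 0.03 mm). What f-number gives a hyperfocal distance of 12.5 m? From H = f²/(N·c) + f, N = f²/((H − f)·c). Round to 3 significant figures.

f/9.01

Rearrange H = f²/(N·c) + f for N: N = f² / ((H − f)·c).
N = 58² / ((12500 − 58) × 0.03) = 3364 / 373.3 ≈ 9.01.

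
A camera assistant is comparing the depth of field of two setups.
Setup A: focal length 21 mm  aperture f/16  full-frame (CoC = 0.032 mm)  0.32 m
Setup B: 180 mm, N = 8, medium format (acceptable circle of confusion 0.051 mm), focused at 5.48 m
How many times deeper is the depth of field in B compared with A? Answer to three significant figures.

Setup A: H = 21²/(16×0.032) + 21 ≈ 882.3 mm; DoF = Df − Dn = 490.15 − 237.54 ≈ 252.61 mm.
Setup B: H = 180²/(8×0.051) + 180 ≈ 79591.8 mm; DoF = Df − Dn = 5871.89 − 5137.14 ≈ 734.75 mm.
Ratio = 734.75 / 252.61 ≈ 2.91.

2.91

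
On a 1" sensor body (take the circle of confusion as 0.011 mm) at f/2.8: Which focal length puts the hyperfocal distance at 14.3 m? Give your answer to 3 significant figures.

21.0 mm

From H = f²/(N·c) + f, with f ≪ H: f ≈ √(H·N·c) = √(14300 × 2.8 × 0.011) = √440.44 ≈ 20.99 mm.
The +f correction barely moves this — solving exactly, f² + N·c·f − N·c·H = 0 ⇒ f = (−N·c + √((N·c)² + 4·N·c·H))/2 = (−0.0308 + √1761.8)/2 ≈ 20.971 mm, so f ≈ 21.0 mm.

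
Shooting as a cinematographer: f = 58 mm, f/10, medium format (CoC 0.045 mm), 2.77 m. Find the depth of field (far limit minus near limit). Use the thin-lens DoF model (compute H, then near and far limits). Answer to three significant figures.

Hyperfocal distance H = f²/(N·c) + f = 58²/(10 × 0.045) + 58 = 3364/0.45 + 58 ≈ 7533.6 mm ≈ 7.534 m.
Near limit Dn = s·(H − f)/(H + s − 2f) = 2770 × (7533.6 − 58) / (7533.6 + 2770 − 2 × 58) = 2770 × 7475.6 / 10187.6 ≈ 2032.6 mm.
Far limit Df = s·(H − f)/(H − s) = 2770 × (7533.6 − 58) / (7533.6 − 2770) = 2770 × 7475.6 / 4763.6 ≈ 4347.0 mm.
Depth of field = Df − Dn = 4347.0 − 2032.6 ≈ 2314.4 mm ≈ 2.31 m.

2.31 m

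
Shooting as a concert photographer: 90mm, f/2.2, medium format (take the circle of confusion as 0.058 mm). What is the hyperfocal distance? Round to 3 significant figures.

63.6 m

Hyperfocal distance H = f²/(N·c) + f = 90²/(2.2 × 0.058) + 90 = 8100/0.1276 + 90 ≈ 63569.6 mm ≈ 63.6 m.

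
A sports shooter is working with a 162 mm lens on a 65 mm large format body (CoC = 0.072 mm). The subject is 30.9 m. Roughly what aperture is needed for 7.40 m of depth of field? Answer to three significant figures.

Write h = H − f = f²/(N·c). The thin-lens limits are Dn = s·h/(h + (s−f)) and Df = s·h/(h − (s−f)), so DoF = Df − Dn = 2·s·(s−f)·h / (h² − (s−f)²).
That is a quadratic in h: DoF·h² − 2·s·(s−f)·h − DoF·(s−f)² = 0 ⇒ h = (s−f)·(s + √(s² + DoF²)) / DoF = 30738 × (30900 + √(30900² + 7400²)) / 7400 = 30738 × (30900 + 31773.7) / 7400 ≈ 260333 mm.
Then N = f²/(c·h) = 162² / (0.072 × 260333) = 26244 / 18744 ≈ 1.40.

f/1.40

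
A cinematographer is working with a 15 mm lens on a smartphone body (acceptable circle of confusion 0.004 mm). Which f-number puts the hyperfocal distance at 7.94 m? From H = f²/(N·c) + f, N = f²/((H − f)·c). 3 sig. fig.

Rearrange H = f²/(N·c) + f for N: N = f² / ((H − f)·c).
N = 15² / ((7940 − 15) × 0.004) = 225 / 31.70 ≈ 7.10.

f/7.10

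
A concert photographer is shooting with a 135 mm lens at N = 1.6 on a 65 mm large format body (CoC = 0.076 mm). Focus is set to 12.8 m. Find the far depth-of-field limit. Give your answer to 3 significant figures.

Hyperfocal distance H = f²/(N·c) + f = 135²/(1.6 × 0.076) + 135 = 18225/0.1216 + 135 ≈ 150011.6 mm ≈ 150.0 m.
Far limit Df = s·(H − f)/(H − s) = 12800 × (150011.6 − 135) / (150011.6 − 12800) = 12800 × 149876.6 / 137211.6 ≈ 13981 mm ≈ 14.0 m.

14.0 m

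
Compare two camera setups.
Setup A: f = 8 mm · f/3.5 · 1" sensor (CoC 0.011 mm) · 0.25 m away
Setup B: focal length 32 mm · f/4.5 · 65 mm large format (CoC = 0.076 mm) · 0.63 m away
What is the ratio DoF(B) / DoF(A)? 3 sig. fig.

3.52

Setup A: H = 8²/(3.5×0.011) + 8 ≈ 1670.3 mm; DoF = Df − Dn = 292.596 − 218.230 ≈ 74.366 mm.
Setup B: H = 32²/(4.5×0.076) + 32 ≈ 3026.2 mm; DoF = Df − Dn = 787.23 − 525.12 ≈ 262.11 mm.
Ratio = 262.11 / 74.366 ≈ 3.52.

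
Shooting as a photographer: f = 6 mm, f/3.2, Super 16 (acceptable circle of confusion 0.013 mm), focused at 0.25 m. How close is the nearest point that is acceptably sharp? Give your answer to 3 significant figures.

195 mm

Hyperfocal distance H = f²/(N·c) + f = 6²/(3.2 × 0.013) + 6 = 36/0.0416 + 6 ≈ 871.4 mm ≈ 0.871 m.
Near limit Dn = s·(H − f)/(H + s − 2f) = 250 × (871.4 − 6) / (871.4 + 250 − 2 × 6) = 250 × 865.4 / 1109.4 ≈ 195.01 mm.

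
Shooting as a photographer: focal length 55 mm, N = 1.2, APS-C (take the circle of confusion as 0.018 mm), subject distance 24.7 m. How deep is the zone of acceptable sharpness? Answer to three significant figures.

8.97 m

Hyperfocal distance H = f²/(N·c) + f = 55²/(1.2 × 0.018) + 55 = 3025/0.0216 + 55 ≈ 140101.3 mm ≈ 140.1 m.
Near limit Dn = s·(H − f)/(H + s − 2f) = 24700 × (140101.3 − 55) / (140101.3 + 24700 − 2 × 55) = 24700 × 140046.3 / 164691.3 ≈ 21003.8 mm.
Far limit Df = s·(H − f)/(H − s) = 24700 × (140101.3 − 55) / (140101.3 − 24700) = 24700 × 140046.3 / 115401.3 ≈ 29974.9 mm.
Depth of field = Df − Dn = 29974.9 − 21003.8 ≈ 8971.1 mm ≈ 8.97 m.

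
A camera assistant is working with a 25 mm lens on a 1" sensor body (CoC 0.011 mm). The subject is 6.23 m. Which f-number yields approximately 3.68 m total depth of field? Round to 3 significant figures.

f/2.50

Write h = H − f = f²/(N·c). The thin-lens limits are Dn = s·h/(h + (s−f)) and Df = s·h/(h − (s−f)), so DoF = Df − Dn = 2·s·(s−f)·h / (h² − (s−f)²).
That is a quadratic in h: DoF·h² − 2·s·(s−f)·h − DoF·(s−f)² = 0 ⇒ h = (s−f)·(s + √(s² + DoF²)) / DoF = 6205 × (6230 + √(6230² + 3680²)) / 3680 = 6205 × (6230 + 7235.70) / 3680 ≈ 22705 mm.
Then N = f²/(c·h) = 25² / (0.011 × 22705) = 625 / 249.76 ≈ 2.50.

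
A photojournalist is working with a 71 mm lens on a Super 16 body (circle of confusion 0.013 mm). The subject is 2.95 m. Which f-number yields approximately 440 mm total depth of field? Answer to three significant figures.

f/9.99

Write h = H − f = f²/(N·c). The thin-lens limits are Dn = s·h/(h + (s−f)) and Df = s·h/(h − (s−f)), so DoF = Df − Dn = 2·s·(s−f)·h / (h² − (s−f)²).
That is a quadratic in h: DoF·h² − 2·s·(s−f)·h − DoF·(s−f)² = 0 ⇒ h = (s−f)·(s + √(s² + DoF²)) / DoF = 2879 × (2950 + √(2950² + 440²)) / 440 = 2879 × (2950 + 2982.63) / 440 ≈ 38818 mm.
Then N = f²/(c·h) = 71² / (0.013 × 38818) = 5041 / 504.64 ≈ 9.99.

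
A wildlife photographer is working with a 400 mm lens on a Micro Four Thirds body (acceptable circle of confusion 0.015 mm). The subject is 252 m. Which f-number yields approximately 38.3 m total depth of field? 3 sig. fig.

Write h = H − f = f²/(N·c). The thin-lens limits are Dn = s·h/(h + (s−f)) and Df = s·h/(h − (s−f)), so DoF = Df − Dn = 2·s·(s−f)·h / (h² − (s−f)²).
That is a quadratic in h: DoF·h² − 2·s·(s−f)·h − DoF·(s−f)² = 0 ⇒ h = (s−f)·(s + √(s² + DoF²)) / DoF = 251600 × (252000 + √(252000² + 38300²)) / 38300 = 251600 × (252000 + 254894) / 38300 ≈ 3329883 mm.
Then N = f²/(c·h) = 400² / (0.015 × 3329883) = 160000 / 49948 ≈ 3.20.

f/3.20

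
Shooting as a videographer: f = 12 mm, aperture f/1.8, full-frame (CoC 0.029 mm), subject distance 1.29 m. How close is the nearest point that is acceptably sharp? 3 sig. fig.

Hyperfocal distance H = f²/(N·c) + f = 12²/(1.8 × 0.029) + 12 = 144/0.0522 + 12 ≈ 2770.6 mm ≈ 2.771 m.
Near limit Dn = s·(H − f)/(H + s − 2f) = 1290 × (2770.6 − 12) / (2770.6 + 1290 − 2 × 12) = 1290 × 2758.6 / 4036.6 ≈ 881.58 mm ≈ 0.882 m.

0.882 m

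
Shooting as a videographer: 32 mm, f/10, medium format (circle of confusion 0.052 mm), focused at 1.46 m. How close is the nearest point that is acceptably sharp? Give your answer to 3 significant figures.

Hyperfocal distance H = f²/(N·c) + f = 32²/(10 × 0.052) + 32 = 1024/0.52 + 32 ≈ 2001.2 mm ≈ 2.001 m.
Near limit Dn = s·(H − f)/(H + s − 2f) = 1460 × (2001.2 − 32) / (2001.2 + 1460 − 2 × 32) = 1460 × 1969.2 / 3397.2 ≈ 846.30 mm ≈ 0.846 m.

0.846 m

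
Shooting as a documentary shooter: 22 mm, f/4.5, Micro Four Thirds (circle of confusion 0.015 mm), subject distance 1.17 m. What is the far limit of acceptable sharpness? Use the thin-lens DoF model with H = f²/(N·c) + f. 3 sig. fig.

Hyperfocal distance H = f²/(N·c) + f = 22²/(4.5 × 0.015) + 22 = 484/0.0675 + 22 ≈ 7192.4 mm ≈ 7.192 m.
Far limit Df = s·(H − f)/(H − s) = 1170 × (7192.4 − 22) / (7192.4 − 1170) = 1170 × 7170.4 / 6022.4 ≈ 1393.0 mm ≈ 1.39 m.

1.39 m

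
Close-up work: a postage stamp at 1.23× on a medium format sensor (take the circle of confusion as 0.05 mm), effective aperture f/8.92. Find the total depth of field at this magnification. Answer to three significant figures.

At magnification m, DoF ≈ 2·N_eff·c/m² = 2 × 8.92 × 0.05 / 1.23² = 0.892 / 1.513 ≈ 0.59 mm.

0.590 mm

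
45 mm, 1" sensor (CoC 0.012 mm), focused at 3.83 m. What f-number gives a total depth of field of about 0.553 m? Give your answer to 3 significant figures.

Write h = H − f = f²/(N·c). The thin-lens limits are Dn = s·h/(h + (s−f)) and Df = s·h/(h − (s−f)), so DoF = Df − Dn = 2·s·(s−f)·h / (h² − (s−f)²).
That is a quadratic in h: DoF·h² − 2·s·(s−f)·h − DoF·(s−f)² = 0 ⇒ h = (s−f)·(s + √(s² + DoF²)) / DoF = 3785 × (3830 + √(3830² + 553²)) / 553 = 3785 × (3830 + 3869.72) / 553 ≈ 52701 mm.
Then N = f²/(c·h) = 45² / (0.012 × 52701) = 2025 / 632.41 ≈ 3.20.

f/3.20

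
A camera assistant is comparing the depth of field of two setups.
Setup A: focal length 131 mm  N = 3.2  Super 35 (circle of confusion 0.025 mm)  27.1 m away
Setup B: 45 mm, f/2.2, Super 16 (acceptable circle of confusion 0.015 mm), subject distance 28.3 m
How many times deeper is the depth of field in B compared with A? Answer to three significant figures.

Setup A: H = 131²/(3.2×0.025) + 131 ≈ 214643.5 mm; DoF = Df − Dn = 30997.0 − 24073.4 ≈ 6923.6 mm.
Setup B: H = 45²/(2.2×0.015) + 45 ≈ 61408.6 mm; DoF = Df − Dn = 52451 − 19378 ≈ 33073 mm.
Ratio = 33073 / 6923.6 ≈ 4.78.

4.78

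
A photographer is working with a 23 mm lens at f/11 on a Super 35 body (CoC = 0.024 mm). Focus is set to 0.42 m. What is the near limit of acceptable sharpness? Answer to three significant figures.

Hyperfocal distance H = f²/(N·c) + f = 23²/(11 × 0.024) + 23 = 529/0.264 + 23 ≈ 2026.8 mm ≈ 2.027 m.
Near limit Dn = s·(H − f)/(H + s − 2f) = 420 × (2026.8 − 23) / (2026.8 + 420 − 2 × 23) = 420 × 2003.8 / 2400.8 ≈ 350.55 mm.

351 mm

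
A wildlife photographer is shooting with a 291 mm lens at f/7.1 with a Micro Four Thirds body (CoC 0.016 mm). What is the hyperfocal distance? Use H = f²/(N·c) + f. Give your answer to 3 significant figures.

Hyperfocal distance H = f²/(N·c) + f = 291²/(7.1 × 0.016) + 291 = 84681/0.1136 + 291 ≈ 745722.3 mm ≈ 746 m.

746 m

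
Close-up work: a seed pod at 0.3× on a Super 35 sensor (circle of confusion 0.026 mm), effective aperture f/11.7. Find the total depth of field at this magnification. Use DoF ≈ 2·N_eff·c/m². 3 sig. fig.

At magnification m, DoF ≈ 2·N_eff·c/m² = 2 × 11.7 × 0.026 / 0.3² = 0.6084 / 0.09 ≈ 6.76 mm.

6.76 mm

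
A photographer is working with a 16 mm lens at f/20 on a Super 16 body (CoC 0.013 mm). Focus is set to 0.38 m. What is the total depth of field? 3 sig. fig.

Hyperfocal distance H = f²/(N·c) + f = 16²/(20 × 0.013) + 16 = 256/0.26 + 16 ≈ 1000.6 mm ≈ 1.001 m.
Near limit Dn = s·(H − f)/(H + s − 2f) = 380 × (1000.6 − 16) / (1000.6 + 380 − 2 × 16) = 380 × 984.6 / 1348.6 ≈ 277.44 mm.
Far limit Df = s·(H − f)/(H − s) = 380 × (1000.6 − 16) / (1000.6 − 380) = 380 × 984.6 / 620.6 ≈ 602.88 mm.
Depth of field = Df − Dn = 602.88 − 277.44 ≈ 325.44 mm.

325 mm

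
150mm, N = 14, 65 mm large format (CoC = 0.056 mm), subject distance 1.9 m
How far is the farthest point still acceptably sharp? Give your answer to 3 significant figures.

2.02 m

Hyperfocal distance H = f²/(N·c) + f = 150²/(14 × 0.056) + 150 = 22500/0.784 + 150 ≈ 28849.0 mm ≈ 28.85 m.
Far limit Df = s·(H − f)/(H − s) = 1900 × (28849.0 − 150) / (28849.0 − 1900) = 1900 × 28699.0 / 26949.0 ≈ 2023.4 mm ≈ 2.02 m.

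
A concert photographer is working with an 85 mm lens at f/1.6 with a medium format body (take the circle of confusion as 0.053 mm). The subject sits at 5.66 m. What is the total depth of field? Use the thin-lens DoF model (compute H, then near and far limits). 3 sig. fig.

Hyperfocal distance H = f²/(N·c) + f = 85²/(1.6 × 0.053) + 85 = 7225/0.0848 + 85 ≈ 85285.5 mm ≈ 85.29 m.
Near limit Dn = s·(H − f)/(H + s − 2f) = 5660 × (85285.5 − 85) / (85285.5 + 5660 − 2 × 85) = 5660 × 85200.5 / 90775.5 ≈ 5312.39 mm.
Far limit Df = s·(H − f)/(H − s) = 5660 × (85285.5 − 85) / (85285.5 − 5660) = 5660 × 85200.5 / 79625.5 ≈ 6056.29 mm.
Depth of field = Df − Dn = 6056.29 − 5312.39 ≈ 743.90 mm ≈ 0.744 m.

0.744 m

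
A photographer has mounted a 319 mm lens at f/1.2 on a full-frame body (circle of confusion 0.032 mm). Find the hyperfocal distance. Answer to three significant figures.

2650 m

Hyperfocal distance H = f²/(N·c) + f = 319²/(1.2 × 0.032) + 319 = 101761/0.0384 + 319 ≈ 2650345.0 mm ≈ 2650 m.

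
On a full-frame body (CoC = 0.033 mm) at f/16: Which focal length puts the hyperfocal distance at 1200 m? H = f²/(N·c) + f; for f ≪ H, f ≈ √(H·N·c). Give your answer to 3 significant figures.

From H = f²/(N·c) + f, with f ≪ H: f ≈ √(H·N·c) = √(1200000 × 16 × 0.033) = √633600 ≈ 796.0 mm.
The +f correction barely moves this — solving exactly, f² + N·c·f − N·c·H = 0 ⇒ f = (−N·c + √((N·c)² + 4·N·c·H))/2 = (−0.528 + √2534400)/2 ≈ 795.73 mm, so f ≈ 796 mm.

796 mm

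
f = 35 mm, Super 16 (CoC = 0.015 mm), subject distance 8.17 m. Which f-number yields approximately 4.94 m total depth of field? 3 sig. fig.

Write h = H − f = f²/(N·c). The thin-lens limits are Dn = s·h/(h + (s−f)) and Df = s·h/(h − (s−f)), so DoF = Df − Dn = 2·s·(s−f)·h / (h² − (s−f)²).
That is a quadratic in h: DoF·h² − 2·s·(s−f)·h − DoF·(s−f)² = 0 ⇒ h = (s−f)·(s + √(s² + DoF²)) / DoF = 8135 × (8170 + √(8170² + 4940²)) / 4940 = 8135 × (8170 + 9547.38) / 4940 ≈ 29176 mm.
Then N = f²/(c·h) = 35² / (0.015 × 29176) = 1225 / 437.64 ≈ 2.80.

f/2.80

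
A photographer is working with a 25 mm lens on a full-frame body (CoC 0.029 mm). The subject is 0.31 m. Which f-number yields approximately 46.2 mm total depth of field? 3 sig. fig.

Write h = H − f = f²/(N·c). The thin-lens limits are Dn = s·h/(h + (s−f)) and Df = s·h/(h − (s−f)), so DoF = Df − Dn = 2·s·(s−f)·h / (h² − (s−f)²).
That is a quadratic in h: DoF·h² − 2·s·(s−f)·h − DoF·(s−f)² = 0 ⇒ h = (s−f)·(s + √(s² + DoF²)) / DoF = 285 × (310 + √(310² + 46.2²)) / 46.2 = 285 × (310 + 313.424) / 46.2 ≈ 3845.8 mm.
Then N = f²/(c·h) = 25² / (0.029 × 3845.8) = 625 / 111.53 ≈ 5.60.

f/5.60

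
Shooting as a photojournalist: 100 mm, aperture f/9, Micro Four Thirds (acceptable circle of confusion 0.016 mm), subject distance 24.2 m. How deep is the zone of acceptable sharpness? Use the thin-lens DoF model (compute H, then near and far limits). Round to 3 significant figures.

Hyperfocal distance H = f²/(N·c) + f = 100²/(9 × 0.016) + 100 = 10000/0.144 + 100 ≈ 69544.4 mm ≈ 69.54 m.
Near limit Dn = s·(H − f)/(H + s − 2f) = 24200 × (69544.4 − 100) / (69544.4 + 24200 − 2 × 100) = 24200 × 69444.4 / 93544.4 ≈ 17965 mm.
Far limit Df = s·(H − f)/(H − s) = 24200 × (69544.4 − 100) / (69544.4 − 24200) = 24200 × 69444.4 / 45344.4 ≈ 37062 mm.
Depth of field = Df − Dn = 37062 − 17965 ≈ 19097 mm ≈ 19.1 m.

19.1 m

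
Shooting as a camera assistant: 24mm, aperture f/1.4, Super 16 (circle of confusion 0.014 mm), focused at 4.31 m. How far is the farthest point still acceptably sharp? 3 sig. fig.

Hyperfocal distance H = f²/(N·c) + f = 24²/(1.4 × 0.014) + 24 = 576/0.0196 + 24 ≈ 29411.8 mm ≈ 29.41 m.
Far limit Df = s·(H − f)/(H − s) = 4310 × (29411.8 − 24) / (29411.8 − 4310) = 4310 × 29387.8 / 25101.8 ≈ 5045.9 mm ≈ 5.05 m.

5.05 m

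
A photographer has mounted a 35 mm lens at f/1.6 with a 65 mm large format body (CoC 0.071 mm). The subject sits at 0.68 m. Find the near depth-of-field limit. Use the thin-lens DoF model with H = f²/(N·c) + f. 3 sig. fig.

Hyperfocal distance H = f²/(N·c) + f = 35²/(1.6 × 0.071) + 35 = 1225/0.1136 + 35 ≈ 10818.5 mm ≈ 10.82 m.
Near limit Dn = s·(H − f)/(H + s − 2f) = 680 × (10818.5 − 35) / (10818.5 + 680 − 2 × 35) = 680 × 10783.5 / 11428.5 ≈ 641.62 mm ≈ 0.642 m.

0.642 m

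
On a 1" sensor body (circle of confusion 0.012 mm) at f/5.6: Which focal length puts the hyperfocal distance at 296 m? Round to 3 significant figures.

From H = f²/(N·c) + f, with f ≪ H: f ≈ √(H·N·c) = √(296000 × 5.6 × 0.012) = √19891 ≈ 141.0 mm.
The +f correction barely moves this — solving exactly, f² + N·c·f − N·c·H = 0 ⇒ f = (−N·c + √((N·c)² + 4·N·c·H))/2 = (−0.0672 + √79565)/2 ≈ 141.00 mm, so f ≈ 141 mm.

141 mm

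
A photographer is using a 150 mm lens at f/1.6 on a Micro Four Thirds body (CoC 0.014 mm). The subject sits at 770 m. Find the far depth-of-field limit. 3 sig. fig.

3300 m

Hyperfocal distance H = f²/(N·c) + f = 150²/(1.6 × 0.014) + 150 = 22500/0.0224 + 150 ≈ 1004614.3 mm ≈ 1005 m.
Far limit Df = s·(H − f)/(H − s) = 770000 × (1004614.3 − 150) / (1004614.3 − 770000) = 770000 × 1004464.3 / 234614.3 ≈ 3296634 mm ≈ 3300 m.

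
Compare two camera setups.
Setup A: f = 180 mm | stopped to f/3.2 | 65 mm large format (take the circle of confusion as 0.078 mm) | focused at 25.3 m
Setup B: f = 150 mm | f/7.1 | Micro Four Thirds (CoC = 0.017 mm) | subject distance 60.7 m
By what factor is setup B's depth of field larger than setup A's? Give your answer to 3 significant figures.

Setup A: H = 180²/(3.2×0.078) + 180 ≈ 129987.7 mm; DoF = Df − Dn = 31371 − 21198 ≈ 10173 mm.
Setup B: H = 150²/(7.1×0.017) + 150 ≈ 186562.6 mm; DoF = Df − Dn = 89902 − 45818 ≈ 44084 mm.
Ratio = 44084 / 10173 ≈ 4.33.

4.33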